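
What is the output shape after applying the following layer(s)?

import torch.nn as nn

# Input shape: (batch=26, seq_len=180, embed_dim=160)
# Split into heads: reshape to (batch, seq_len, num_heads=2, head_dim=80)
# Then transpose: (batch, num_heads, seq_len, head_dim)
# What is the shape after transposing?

Input shape: (26, 180, 160)
  -> after reshape: (26, 180, 2, 80)
Output shape: (26, 2, 180, 80)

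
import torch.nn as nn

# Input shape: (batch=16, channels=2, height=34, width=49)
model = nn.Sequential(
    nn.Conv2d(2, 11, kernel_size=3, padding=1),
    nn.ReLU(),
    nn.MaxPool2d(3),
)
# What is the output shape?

Input shape: (16, 2, 34, 49)
  -> after Conv2d: (16, 11, 34, 49)
  -> after ReLU: (16, 11, 34, 49)
Output shape: (16, 11, 11, 16)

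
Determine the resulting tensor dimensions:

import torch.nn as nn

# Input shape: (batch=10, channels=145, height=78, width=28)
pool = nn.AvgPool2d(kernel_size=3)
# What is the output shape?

Input shape: (10, 145, 78, 28)
Output shape: (10, 145, 26, 9)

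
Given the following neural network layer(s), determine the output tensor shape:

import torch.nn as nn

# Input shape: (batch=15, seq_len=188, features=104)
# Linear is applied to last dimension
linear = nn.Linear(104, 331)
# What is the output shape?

Input shape: (15, 188, 104)
Output shape: (15, 188, 331)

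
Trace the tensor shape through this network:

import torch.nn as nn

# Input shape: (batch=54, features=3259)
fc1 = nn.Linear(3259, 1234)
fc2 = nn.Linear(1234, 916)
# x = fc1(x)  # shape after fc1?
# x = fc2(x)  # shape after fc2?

Input shape: (54, 3259)
  -> after fc1: (54, 1234)
Output shape: (54, 916)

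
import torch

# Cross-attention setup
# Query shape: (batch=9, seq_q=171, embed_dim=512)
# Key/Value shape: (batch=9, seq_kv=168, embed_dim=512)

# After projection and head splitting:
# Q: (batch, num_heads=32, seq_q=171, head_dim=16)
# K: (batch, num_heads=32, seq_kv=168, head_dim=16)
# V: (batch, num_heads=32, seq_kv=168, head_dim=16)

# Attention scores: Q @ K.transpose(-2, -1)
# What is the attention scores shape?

Input shape: (9, 171, 512)
Output shape: (9, 32, 171, 168)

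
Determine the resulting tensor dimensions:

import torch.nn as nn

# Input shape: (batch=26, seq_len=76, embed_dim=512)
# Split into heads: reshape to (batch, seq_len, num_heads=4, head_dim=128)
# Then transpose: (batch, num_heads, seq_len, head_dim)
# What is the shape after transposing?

Input shape: (26, 76, 512)
  -> after reshape: (26, 76, 4, 128)
Output shape: (26, 4, 76, 128)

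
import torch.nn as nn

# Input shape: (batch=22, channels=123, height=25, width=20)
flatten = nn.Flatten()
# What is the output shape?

Input shape: (22, 123, 25, 20)
Output shape: (22, 61500)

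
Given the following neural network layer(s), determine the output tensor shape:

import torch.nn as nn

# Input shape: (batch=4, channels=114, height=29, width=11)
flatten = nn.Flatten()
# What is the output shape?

Input shape: (4, 114, 29, 11)
Output shape: (4, 36366)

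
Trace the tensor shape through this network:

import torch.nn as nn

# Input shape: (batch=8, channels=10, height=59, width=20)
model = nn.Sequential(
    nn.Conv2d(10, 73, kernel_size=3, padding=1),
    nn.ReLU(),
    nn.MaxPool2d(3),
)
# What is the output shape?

Input shape: (8, 10, 59, 20)
  -> after Conv2d: (8, 73, 59, 20)
  -> after ReLU: (8, 73, 59, 20)
Output shape: (8, 73, 19, 6)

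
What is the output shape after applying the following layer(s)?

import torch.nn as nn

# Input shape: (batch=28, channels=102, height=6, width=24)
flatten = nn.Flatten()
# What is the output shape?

Input shape: (28, 102, 6, 24)
Output shape: (28, 14688)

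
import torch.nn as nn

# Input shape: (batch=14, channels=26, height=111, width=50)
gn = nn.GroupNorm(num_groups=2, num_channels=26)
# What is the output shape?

Input shape: (14, 26, 111, 50)
Output shape: (14, 26, 111, 50)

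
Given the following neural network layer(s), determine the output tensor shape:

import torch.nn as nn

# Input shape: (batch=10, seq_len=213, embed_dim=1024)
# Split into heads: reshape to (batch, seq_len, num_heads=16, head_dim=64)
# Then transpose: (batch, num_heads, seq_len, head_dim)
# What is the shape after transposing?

Input shape: (10, 213, 1024)
  -> after reshape: (10, 213, 16, 64)
Output shape: (10, 16, 213, 64)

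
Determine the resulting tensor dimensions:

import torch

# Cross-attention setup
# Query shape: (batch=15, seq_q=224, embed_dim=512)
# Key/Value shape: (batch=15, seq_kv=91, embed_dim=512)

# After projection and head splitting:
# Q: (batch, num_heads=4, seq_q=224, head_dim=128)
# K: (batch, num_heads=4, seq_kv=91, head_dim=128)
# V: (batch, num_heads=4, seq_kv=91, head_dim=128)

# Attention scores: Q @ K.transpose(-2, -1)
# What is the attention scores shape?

Input shape: (15, 224, 512)
Output shape: (15, 4, 224, 91)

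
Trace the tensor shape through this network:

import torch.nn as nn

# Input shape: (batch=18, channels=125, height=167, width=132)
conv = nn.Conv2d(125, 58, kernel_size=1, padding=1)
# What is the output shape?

Input shape: (18, 125, 167, 132)
Output shape: (18, 58, 169, 134)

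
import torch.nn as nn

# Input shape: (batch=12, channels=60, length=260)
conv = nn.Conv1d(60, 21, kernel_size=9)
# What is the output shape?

Input shape: (12, 60, 260)
Output shape: (12, 21, 252)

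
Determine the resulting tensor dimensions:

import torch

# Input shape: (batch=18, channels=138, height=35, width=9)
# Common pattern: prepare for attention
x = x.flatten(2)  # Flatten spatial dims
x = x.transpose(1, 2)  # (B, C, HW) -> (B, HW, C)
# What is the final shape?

Input shape: (18, 138, 35, 9)
  -> after flatten(2): (18, 138, 315)
Output shape: (18, 315, 138)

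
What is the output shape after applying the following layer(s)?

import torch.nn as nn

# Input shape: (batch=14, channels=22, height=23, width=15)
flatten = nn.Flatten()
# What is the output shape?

Input shape: (14, 22, 23, 15)
Output shape: (14, 7590)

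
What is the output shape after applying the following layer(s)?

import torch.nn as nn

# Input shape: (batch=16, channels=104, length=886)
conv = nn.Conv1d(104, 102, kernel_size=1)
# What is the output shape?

Input shape: (16, 104, 886)
Output shape: (16, 102, 886)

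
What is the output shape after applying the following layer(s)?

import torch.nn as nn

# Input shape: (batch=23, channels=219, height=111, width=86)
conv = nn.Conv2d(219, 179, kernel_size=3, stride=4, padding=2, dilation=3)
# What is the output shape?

Input shape: (23, 219, 111, 86)
Output shape: (23, 179, 28, 21)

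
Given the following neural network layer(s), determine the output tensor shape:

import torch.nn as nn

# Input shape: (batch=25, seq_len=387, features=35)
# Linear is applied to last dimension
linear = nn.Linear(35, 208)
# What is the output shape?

Input shape: (25, 387, 35)
Output shape: (25, 387, 208)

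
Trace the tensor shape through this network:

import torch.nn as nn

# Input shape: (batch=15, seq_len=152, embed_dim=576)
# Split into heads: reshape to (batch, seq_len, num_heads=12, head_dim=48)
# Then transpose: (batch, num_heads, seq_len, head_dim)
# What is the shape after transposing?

Input shape: (15, 152, 576)
  -> after reshape: (15, 152, 12, 48)
Output shape: (15, 12, 152, 48)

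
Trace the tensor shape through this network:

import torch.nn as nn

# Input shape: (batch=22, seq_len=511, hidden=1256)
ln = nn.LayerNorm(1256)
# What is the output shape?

Input shape: (22, 511, 1256)
Output shape: (22, 511, 1256)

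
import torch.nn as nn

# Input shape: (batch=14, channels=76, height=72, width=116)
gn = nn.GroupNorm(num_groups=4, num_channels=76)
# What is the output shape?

Input shape: (14, 76, 72, 116)
Output shape: (14, 76, 72, 116)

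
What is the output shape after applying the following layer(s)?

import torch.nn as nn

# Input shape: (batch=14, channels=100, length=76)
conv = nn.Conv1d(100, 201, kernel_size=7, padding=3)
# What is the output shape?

Input shape: (14, 100, 76)
Output shape: (14, 201, 76)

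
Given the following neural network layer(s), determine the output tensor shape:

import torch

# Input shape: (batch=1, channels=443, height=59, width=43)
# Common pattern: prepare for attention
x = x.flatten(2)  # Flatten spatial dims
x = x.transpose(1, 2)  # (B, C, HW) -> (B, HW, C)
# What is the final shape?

Input shape: (1, 443, 59, 43)
  -> after flatten(2): (1, 443, 2537)
Output shape: (1, 2537, 443)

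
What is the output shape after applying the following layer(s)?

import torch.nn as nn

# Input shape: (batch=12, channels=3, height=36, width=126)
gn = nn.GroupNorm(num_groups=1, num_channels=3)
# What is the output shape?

Input shape: (12, 3, 36, 126)
Output shape: (12, 3, 36, 126)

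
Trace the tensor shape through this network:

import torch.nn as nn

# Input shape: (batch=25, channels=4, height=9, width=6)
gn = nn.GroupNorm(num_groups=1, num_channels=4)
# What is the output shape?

Input shape: (25, 4, 9, 6)
Output shape: (25, 4, 9, 6)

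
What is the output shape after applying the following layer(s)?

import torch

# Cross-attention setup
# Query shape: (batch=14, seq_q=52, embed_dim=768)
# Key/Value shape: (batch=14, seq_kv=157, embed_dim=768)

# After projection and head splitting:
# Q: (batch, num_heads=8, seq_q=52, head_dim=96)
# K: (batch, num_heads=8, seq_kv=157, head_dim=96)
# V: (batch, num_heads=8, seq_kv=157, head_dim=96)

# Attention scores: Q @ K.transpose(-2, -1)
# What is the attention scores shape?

Input shape: (14, 52, 768)
Output shape: (14, 8, 52, 157)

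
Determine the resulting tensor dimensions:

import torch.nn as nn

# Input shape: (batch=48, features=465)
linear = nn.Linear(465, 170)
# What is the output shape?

Input shape: (48, 465)
Output shape: (48, 170)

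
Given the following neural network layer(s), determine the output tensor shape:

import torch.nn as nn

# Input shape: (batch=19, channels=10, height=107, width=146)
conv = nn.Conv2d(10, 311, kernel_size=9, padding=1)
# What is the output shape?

Input shape: (19, 10, 107, 146)
Output shape: (19, 311, 101, 140)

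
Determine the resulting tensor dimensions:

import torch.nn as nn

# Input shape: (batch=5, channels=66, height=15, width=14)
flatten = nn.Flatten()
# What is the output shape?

Input shape: (5, 66, 15, 14)
Output shape: (5, 13860)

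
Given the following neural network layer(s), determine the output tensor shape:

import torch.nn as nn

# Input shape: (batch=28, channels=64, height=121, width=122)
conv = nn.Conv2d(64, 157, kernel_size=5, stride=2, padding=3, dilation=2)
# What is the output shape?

Input shape: (28, 64, 121, 122)
Output shape: (28, 157, 60, 60)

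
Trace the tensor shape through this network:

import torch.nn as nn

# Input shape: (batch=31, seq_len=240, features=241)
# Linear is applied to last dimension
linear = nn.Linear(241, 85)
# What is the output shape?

Input shape: (31, 240, 241)
Output shape: (31, 240, 85)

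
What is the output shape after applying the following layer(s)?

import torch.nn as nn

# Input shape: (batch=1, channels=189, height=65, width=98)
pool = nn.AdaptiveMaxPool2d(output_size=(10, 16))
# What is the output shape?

Input shape: (1, 189, 65, 98)
Output shape: (1, 189, 10, 16)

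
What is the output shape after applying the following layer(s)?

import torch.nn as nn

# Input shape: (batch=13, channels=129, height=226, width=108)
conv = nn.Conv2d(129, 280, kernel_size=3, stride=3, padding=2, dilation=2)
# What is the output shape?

Input shape: (13, 129, 226, 108)
Output shape: (13, 280, 76, 36)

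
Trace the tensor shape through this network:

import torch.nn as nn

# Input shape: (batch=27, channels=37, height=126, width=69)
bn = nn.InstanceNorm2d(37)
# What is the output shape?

Input shape: (27, 37, 126, 69)
Output shape: (27, 37, 126, 69)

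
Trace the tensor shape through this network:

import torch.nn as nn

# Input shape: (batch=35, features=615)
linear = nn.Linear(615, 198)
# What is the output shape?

Input shape: (35, 615)
Output shape: (35, 198)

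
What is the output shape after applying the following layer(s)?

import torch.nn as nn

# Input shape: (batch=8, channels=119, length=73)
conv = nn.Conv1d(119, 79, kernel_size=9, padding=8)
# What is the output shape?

Input shape: (8, 119, 73)
Output shape: (8, 79, 81)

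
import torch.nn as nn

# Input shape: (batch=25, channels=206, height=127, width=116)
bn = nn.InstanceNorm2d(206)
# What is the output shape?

Input shape: (25, 206, 127, 116)
Output shape: (25, 206, 127, 116)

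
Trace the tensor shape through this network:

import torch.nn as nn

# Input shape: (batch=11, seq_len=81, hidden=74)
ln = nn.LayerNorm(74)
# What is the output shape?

Input shape: (11, 81, 74)
Output shape: (11, 81, 74)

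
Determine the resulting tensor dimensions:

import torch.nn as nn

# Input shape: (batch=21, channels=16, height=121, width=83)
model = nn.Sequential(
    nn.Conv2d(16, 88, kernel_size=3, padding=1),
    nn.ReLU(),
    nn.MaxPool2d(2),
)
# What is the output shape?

Input shape: (21, 16, 121, 83)
  -> after Conv2d: (21, 88, 121, 83)
  -> after ReLU: (21, 88, 121, 83)
Output shape: (21, 88, 60, 41)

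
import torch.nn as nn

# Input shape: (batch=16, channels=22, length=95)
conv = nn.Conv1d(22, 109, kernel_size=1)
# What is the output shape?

Input shape: (16, 22, 95)
Output shape: (16, 109, 95)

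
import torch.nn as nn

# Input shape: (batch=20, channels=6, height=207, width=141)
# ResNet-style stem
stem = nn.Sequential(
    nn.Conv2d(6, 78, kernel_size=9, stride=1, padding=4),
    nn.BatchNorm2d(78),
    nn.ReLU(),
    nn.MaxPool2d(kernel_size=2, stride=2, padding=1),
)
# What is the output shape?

Input shape: (20, 6, 207, 141)
  -> after Conv2d 9x9 stride=1: (20, 78, 207, 141)
Output shape: (20, 78, 104, 71)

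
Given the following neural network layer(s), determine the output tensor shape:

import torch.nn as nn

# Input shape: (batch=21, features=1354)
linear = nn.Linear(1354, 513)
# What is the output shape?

Input shape: (21, 1354)
Output shape: (21, 513)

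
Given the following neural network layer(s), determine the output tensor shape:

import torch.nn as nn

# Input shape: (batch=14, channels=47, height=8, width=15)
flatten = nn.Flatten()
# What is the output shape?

Input shape: (14, 47, 8, 15)
Output shape: (14, 5640)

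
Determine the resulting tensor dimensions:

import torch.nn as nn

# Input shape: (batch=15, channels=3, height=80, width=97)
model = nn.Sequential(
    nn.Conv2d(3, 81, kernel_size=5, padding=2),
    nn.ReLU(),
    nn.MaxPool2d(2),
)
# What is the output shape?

Input shape: (15, 3, 80, 97)
  -> after Conv2d: (15, 81, 80, 97)
  -> after ReLU: (15, 81, 80, 97)
Output shape: (15, 81, 40, 48)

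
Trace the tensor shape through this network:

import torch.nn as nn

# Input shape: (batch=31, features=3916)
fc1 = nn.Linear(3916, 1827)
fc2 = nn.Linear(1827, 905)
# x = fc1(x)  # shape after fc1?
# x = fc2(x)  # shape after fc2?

Input shape: (31, 3916)
  -> after fc1: (31, 1827)
Output shape: (31, 905)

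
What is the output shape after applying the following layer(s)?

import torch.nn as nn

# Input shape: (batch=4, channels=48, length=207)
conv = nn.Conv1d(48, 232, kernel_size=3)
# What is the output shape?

Input shape: (4, 48, 207)
Output shape: (4, 232, 205)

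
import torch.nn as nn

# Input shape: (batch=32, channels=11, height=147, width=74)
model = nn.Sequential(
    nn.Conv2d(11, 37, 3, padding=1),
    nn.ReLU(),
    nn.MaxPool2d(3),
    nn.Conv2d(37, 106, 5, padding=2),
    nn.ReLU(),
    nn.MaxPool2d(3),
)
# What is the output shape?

Input shape: (32, 11, 147, 74)
  -> after first Conv2d: (32, 37, 147, 74)
  -> after first MaxPool2d: (32, 37, 49, 24)
  -> after second Conv2d: (32, 106, 49, 24)
Output shape: (32, 106, 16, 8)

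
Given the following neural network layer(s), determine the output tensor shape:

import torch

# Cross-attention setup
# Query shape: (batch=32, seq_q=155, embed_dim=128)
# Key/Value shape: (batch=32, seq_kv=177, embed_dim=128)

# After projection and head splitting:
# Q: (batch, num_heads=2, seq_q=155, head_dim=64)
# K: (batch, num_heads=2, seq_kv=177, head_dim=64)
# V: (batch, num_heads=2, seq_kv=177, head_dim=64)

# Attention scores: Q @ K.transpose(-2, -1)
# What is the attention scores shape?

Input shape: (32, 155, 128)
Output shape: (32, 2, 155, 177)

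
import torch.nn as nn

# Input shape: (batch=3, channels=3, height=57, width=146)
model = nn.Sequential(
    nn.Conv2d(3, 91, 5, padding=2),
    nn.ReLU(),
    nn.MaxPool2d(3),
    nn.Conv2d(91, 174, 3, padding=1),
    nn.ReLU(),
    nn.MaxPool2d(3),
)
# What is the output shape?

Input shape: (3, 3, 57, 146)
  -> after first Conv2d: (3, 91, 57, 146)
  -> after first MaxPool2d: (3, 91, 19, 48)
  -> after second Conv2d: (3, 174, 19, 48)
Output shape: (3, 174, 6, 16)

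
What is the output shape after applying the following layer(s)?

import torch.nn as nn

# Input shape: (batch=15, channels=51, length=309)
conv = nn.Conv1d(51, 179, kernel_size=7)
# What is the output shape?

Input shape: (15, 51, 309)
Output shape: (15, 179, 303)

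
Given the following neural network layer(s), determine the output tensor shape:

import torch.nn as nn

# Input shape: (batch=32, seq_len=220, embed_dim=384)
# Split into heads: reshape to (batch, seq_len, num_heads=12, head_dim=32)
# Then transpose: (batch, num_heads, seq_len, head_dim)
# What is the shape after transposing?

Input shape: (32, 220, 384)
  -> after reshape: (32, 220, 12, 32)
Output shape: (32, 12, 220, 32)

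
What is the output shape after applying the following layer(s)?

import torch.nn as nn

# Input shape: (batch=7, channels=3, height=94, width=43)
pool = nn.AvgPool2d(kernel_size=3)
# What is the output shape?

Input shape: (7, 3, 94, 43)
Output shape: (7, 3, 31, 14)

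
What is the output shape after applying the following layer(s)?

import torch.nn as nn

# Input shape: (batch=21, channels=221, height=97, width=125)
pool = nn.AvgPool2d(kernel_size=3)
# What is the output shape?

Input shape: (21, 221, 97, 125)
Output shape: (21, 221, 32, 41)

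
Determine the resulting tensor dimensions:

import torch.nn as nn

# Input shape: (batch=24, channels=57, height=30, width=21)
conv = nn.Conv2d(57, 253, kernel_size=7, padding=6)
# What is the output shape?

Input shape: (24, 57, 30, 21)
Output shape: (24, 253, 36, 27)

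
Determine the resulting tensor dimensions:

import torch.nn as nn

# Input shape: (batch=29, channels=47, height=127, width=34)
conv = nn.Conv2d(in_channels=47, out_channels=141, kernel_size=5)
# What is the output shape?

Input shape: (29, 47, 127, 34)
Output shape: (29, 141, 123, 30)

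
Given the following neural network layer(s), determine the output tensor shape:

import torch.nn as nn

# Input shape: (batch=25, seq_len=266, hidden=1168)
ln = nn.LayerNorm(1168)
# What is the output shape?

Input shape: (25, 266, 1168)
Output shape: (25, 266, 1168)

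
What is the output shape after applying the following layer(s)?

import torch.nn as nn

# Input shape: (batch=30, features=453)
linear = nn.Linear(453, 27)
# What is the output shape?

Input shape: (30, 453)
Output shape: (30, 27)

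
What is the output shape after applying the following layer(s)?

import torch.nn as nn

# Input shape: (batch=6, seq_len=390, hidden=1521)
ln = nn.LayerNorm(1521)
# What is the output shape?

Input shape: (6, 390, 1521)
Output shape: (6, 390, 1521)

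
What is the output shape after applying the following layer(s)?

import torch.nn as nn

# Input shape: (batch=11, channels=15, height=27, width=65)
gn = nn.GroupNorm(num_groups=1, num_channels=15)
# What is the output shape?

Input shape: (11, 15, 27, 65)
Output shape: (11, 15, 27, 65)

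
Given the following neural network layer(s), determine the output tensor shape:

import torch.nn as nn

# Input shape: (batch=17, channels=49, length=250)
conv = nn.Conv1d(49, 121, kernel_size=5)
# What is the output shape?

Input shape: (17, 49, 250)
Output shape: (17, 121, 246)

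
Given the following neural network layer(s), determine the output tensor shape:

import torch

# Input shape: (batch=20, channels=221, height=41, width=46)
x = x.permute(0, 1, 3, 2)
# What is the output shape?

Input shape: (20, 221, 41, 46)
Output shape: (20, 221, 46, 41)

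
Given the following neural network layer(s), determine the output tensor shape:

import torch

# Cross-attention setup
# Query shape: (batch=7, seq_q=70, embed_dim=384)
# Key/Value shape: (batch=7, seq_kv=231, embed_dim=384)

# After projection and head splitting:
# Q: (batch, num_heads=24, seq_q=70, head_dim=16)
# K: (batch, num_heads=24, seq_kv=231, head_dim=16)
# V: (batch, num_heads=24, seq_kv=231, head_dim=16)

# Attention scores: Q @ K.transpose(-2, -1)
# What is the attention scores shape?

Input shape: (7, 70, 384)
Output shape: (7, 24, 70, 231)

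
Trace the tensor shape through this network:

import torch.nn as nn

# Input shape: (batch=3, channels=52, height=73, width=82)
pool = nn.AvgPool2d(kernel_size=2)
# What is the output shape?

Input shape: (3, 52, 73, 82)
Output shape: (3, 52, 36, 41)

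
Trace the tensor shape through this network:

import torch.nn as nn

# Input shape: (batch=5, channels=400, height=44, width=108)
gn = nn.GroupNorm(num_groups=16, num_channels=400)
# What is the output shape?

Input shape: (5, 400, 44, 108)
Output shape: (5, 400, 44, 108)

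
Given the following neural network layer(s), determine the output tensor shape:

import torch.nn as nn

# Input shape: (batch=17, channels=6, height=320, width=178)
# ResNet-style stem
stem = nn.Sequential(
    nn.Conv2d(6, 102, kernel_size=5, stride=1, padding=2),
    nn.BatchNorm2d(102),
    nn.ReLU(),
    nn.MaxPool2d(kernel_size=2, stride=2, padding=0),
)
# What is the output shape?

Input shape: (17, 6, 320, 178)
  -> after Conv2d 5x5 stride=1: (17, 102, 320, 178)
Output shape: (17, 102, 160, 89)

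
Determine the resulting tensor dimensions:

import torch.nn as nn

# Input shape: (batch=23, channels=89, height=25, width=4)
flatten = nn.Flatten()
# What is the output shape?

Input shape: (23, 89, 25, 4)
Output shape: (23, 8900)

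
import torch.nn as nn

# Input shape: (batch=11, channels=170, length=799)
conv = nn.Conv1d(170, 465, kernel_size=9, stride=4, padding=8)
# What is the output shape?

Input shape: (11, 170, 799)
Output shape: (11, 465, 202)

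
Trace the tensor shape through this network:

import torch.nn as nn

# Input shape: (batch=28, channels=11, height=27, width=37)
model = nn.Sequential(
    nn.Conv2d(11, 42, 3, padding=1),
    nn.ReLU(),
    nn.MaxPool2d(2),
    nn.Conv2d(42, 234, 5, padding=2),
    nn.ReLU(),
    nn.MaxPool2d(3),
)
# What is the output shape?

Input shape: (28, 11, 27, 37)
  -> after first Conv2d: (28, 42, 27, 37)
  -> after first MaxPool2d: (28, 42, 13, 18)
  -> after second Conv2d: (28, 234, 13, 18)
Output shape: (28, 234, 4, 6)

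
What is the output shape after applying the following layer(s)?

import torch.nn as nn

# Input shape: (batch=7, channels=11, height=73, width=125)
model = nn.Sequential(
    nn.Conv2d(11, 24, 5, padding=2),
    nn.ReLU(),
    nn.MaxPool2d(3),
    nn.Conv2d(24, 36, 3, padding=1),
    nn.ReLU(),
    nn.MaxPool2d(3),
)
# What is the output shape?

Input shape: (7, 11, 73, 125)
  -> after first Conv2d: (7, 24, 73, 125)
  -> after first MaxPool2d: (7, 24, 24, 41)
  -> after second Conv2d: (7, 36, 24, 41)
Output shape: (7, 36, 8, 13)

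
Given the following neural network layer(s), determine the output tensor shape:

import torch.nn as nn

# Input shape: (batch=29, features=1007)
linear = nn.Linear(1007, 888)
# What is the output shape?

Input shape: (29, 1007)
Output shape: (29, 888)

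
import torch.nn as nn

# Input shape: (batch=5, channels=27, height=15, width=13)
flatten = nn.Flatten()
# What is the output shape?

Input shape: (5, 27, 15, 13)
Output shape: (5, 5265)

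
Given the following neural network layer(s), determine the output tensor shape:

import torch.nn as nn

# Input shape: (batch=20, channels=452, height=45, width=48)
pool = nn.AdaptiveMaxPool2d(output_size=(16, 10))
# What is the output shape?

Input shape: (20, 452, 45, 48)
Output shape: (20, 452, 16, 10)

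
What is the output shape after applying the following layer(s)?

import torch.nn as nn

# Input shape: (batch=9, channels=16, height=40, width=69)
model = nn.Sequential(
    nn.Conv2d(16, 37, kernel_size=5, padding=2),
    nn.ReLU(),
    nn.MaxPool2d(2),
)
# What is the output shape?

Input shape: (9, 16, 40, 69)
  -> after Conv2d: (9, 37, 40, 69)
  -> after ReLU: (9, 37, 40, 69)
Output shape: (9, 37, 20, 34)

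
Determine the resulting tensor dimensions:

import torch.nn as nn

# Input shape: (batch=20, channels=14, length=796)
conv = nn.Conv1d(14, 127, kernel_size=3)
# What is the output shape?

Input shape: (20, 14, 796)
Output shape: (20, 127, 794)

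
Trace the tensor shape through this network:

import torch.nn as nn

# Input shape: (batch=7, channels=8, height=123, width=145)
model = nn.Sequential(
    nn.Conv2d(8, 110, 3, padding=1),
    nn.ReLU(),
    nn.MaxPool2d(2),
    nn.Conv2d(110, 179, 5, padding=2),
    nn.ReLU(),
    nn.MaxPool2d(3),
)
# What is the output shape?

Input shape: (7, 8, 123, 145)
  -> after first Conv2d: (7, 110, 123, 145)
  -> after first MaxPool2d: (7, 110, 61, 72)
  -> after second Conv2d: (7, 179, 61, 72)
Output shape: (7, 179, 20, 24)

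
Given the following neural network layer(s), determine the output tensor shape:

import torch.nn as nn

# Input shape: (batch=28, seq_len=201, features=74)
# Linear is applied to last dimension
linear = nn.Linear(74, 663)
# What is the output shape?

Input shape: (28, 201, 74)
Output shape: (28, 201, 663)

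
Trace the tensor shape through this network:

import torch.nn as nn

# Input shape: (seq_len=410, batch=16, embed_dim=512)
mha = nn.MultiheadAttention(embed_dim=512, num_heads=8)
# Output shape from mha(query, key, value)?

Input shape: (410, 16, 512)
Output shape: (410, 16, 512)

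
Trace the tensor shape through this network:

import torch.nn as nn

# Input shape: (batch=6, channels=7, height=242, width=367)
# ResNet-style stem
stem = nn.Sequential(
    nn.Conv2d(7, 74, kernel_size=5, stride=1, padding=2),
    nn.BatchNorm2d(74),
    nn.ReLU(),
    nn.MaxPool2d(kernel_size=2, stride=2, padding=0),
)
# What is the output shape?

Input shape: (6, 7, 242, 367)
  -> after Conv2d 5x5 stride=1: (6, 74, 242, 367)
Output shape: (6, 74, 121, 183)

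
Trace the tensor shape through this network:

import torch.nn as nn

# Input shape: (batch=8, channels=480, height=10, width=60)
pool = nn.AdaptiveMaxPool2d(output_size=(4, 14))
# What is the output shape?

Input shape: (8, 480, 10, 60)
Output shape: (8, 480, 4, 14)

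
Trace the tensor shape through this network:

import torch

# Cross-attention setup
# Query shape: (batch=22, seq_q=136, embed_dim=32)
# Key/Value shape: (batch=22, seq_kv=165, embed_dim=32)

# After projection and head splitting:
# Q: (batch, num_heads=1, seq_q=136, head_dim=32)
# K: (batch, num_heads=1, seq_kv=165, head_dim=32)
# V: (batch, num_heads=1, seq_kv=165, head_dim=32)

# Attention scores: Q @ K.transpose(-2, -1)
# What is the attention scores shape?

Input shape: (22, 136, 32)
Output shape: (22, 1, 136, 165)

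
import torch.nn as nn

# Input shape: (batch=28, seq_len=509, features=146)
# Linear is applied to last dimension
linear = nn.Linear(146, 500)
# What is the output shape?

Input shape: (28, 509, 146)
Output shape: (28, 509, 500)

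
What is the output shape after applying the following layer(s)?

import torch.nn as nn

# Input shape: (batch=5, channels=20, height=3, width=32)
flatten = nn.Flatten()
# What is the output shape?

Input shape: (5, 20, 3, 32)
Output shape: (5, 1920)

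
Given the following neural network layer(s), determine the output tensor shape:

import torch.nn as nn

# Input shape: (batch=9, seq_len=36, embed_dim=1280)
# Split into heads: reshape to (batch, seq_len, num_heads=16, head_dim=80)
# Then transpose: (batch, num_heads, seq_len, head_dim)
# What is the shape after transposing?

Input shape: (9, 36, 1280)
  -> after reshape: (9, 36, 16, 80)
Output shape: (9, 16, 36, 80)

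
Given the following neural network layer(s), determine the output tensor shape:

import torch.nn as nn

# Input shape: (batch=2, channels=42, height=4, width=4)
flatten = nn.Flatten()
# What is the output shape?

Input shape: (2, 42, 4, 4)
Output shape: (2, 672)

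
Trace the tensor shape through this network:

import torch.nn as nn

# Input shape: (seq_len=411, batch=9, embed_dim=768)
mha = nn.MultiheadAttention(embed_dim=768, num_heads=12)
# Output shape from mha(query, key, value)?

Input shape: (411, 9, 768)
Output shape: (411, 9, 768)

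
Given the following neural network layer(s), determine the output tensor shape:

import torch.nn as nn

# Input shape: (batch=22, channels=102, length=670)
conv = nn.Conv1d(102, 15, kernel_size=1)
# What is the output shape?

Input shape: (22, 102, 670)
Output shape: (22, 15, 670)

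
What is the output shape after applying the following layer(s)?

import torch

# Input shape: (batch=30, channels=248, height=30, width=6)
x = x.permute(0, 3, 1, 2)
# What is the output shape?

Input shape: (30, 248, 30, 6)
Output shape: (30, 6, 248, 30)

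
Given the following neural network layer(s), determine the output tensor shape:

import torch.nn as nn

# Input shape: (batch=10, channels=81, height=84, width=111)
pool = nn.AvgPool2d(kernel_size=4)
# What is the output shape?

Input shape: (10, 81, 84, 111)
Output shape: (10, 81, 21, 27)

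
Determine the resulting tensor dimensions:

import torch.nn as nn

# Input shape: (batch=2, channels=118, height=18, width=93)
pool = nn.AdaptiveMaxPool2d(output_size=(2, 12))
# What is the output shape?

Input shape: (2, 118, 18, 93)
Output shape: (2, 118, 2, 12)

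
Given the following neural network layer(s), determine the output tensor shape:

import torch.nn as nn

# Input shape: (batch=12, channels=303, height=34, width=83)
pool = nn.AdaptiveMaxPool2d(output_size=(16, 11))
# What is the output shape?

Input shape: (12, 303, 34, 83)
Output shape: (12, 303, 16, 11)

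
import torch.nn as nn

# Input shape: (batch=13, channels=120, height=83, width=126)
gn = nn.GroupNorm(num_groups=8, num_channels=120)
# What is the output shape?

Input shape: (13, 120, 83, 126)
Output shape: (13, 120, 83, 126)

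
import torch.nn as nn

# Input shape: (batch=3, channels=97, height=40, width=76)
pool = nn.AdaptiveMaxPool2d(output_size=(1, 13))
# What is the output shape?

Input shape: (3, 97, 40, 76)
Output shape: (3, 97, 1, 13)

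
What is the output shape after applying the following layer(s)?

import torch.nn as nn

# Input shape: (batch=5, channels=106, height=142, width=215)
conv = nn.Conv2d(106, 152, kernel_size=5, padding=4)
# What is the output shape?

Input shape: (5, 106, 142, 215)
Output shape: (5, 152, 146, 219)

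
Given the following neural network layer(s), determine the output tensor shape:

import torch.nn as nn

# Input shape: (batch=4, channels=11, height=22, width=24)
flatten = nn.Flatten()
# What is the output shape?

Input shape: (4, 11, 22, 24)
Output shape: (4, 5808)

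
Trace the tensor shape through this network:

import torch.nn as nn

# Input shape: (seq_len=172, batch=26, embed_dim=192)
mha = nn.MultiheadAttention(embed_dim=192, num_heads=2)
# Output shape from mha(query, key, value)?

Input shape: (172, 26, 192)
Output shape: (172, 26, 192)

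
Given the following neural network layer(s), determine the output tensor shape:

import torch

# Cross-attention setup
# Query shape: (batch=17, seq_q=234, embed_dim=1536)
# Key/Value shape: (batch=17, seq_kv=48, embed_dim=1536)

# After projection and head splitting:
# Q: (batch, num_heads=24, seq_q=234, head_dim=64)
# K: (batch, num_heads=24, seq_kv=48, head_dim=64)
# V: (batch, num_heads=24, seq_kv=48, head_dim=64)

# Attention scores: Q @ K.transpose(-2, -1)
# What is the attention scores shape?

Input shape: (17, 234, 1536)
Output shape: (17, 24, 234, 48)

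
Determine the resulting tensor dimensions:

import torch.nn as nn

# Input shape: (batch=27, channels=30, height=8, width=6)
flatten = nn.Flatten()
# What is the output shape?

Input shape: (27, 30, 8, 6)
Output shape: (27, 1440)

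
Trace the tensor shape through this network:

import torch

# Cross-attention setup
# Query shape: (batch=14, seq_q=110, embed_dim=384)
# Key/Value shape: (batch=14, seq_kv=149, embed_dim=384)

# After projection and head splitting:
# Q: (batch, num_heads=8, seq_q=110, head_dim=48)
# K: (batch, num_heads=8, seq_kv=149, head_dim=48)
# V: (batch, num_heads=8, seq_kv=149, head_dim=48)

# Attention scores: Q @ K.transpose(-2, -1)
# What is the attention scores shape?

Input shape: (14, 110, 384)
Output shape: (14, 8, 110, 149)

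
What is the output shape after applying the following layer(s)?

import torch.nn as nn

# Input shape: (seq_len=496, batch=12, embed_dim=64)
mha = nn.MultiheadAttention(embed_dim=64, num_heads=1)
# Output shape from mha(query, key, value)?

Input shape: (496, 12, 64)
Output shape: (496, 12, 64)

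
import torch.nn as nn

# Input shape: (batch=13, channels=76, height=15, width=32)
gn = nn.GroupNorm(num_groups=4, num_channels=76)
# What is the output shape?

Input shape: (13, 76, 15, 32)
Output shape: (13, 76, 15, 32)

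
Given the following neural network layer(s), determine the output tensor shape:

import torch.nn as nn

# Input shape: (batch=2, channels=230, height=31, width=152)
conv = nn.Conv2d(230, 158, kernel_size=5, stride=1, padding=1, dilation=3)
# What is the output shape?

Input shape: (2, 230, 31, 152)
Output shape: (2, 158, 21, 142)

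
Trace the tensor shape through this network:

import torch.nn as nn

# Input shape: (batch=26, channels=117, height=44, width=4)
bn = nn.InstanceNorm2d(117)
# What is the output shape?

Input shape: (26, 117, 44, 4)
Output shape: (26, 117, 44, 4)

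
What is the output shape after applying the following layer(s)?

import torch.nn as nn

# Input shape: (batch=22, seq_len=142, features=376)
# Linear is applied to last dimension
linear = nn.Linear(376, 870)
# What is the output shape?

Input shape: (22, 142, 376)
Output shape: (22, 142, 870)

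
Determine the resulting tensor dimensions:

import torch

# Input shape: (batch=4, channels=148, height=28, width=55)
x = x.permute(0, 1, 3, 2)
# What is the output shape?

Input shape: (4, 148, 28, 55)
Output shape: (4, 148, 55, 28)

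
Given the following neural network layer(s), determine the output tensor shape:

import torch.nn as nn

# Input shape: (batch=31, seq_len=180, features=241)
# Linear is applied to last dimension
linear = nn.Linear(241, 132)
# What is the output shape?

Input shape: (31, 180, 241)
Output shape: (31, 180, 132)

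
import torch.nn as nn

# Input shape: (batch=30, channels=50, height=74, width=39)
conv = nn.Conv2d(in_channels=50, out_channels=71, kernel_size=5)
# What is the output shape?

Input shape: (30, 50, 74, 39)
Output shape: (30, 71, 70, 35)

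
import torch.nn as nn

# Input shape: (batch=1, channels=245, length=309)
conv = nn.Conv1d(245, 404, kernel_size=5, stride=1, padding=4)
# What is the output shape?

Input shape: (1, 245, 309)
Output shape: (1, 404, 313)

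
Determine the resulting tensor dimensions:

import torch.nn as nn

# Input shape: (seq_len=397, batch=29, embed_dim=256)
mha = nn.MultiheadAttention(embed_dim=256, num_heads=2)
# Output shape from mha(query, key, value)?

Input shape: (397, 29, 256)
Output shape: (397, 29, 256)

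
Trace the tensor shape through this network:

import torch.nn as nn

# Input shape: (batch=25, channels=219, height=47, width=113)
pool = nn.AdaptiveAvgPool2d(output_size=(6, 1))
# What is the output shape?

Input shape: (25, 219, 47, 113)
Output shape: (25, 219, 6, 1)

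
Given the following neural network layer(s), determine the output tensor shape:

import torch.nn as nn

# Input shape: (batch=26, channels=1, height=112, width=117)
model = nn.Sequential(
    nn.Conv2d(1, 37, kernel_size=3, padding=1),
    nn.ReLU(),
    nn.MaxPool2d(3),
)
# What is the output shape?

Input shape: (26, 1, 112, 117)
  -> after Conv2d: (26, 37, 112, 117)
  -> after ReLU: (26, 37, 112, 117)
Output shape: (26, 37, 37, 39)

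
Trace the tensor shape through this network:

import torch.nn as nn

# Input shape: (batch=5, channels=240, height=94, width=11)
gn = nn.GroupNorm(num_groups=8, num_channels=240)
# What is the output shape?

Input shape: (5, 240, 94, 11)
Output shape: (5, 240, 94, 11)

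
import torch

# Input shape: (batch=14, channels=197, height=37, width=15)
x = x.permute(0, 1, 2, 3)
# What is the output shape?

Input shape: (14, 197, 37, 15)
Output shape: (14, 197, 37, 15)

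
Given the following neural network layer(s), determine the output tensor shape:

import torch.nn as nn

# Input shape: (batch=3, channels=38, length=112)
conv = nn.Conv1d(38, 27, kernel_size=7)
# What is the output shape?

Input shape: (3, 38, 112)
Output shape: (3, 27, 106)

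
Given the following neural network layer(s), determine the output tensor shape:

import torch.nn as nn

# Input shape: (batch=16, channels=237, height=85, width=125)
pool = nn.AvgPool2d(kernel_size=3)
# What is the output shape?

Input shape: (16, 237, 85, 125)
Output shape: (16, 237, 28, 41)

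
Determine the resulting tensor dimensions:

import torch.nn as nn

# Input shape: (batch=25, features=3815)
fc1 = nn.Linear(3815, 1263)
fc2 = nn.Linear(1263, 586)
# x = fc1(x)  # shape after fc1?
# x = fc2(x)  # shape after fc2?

Input shape: (25, 3815)
  -> after fc1: (25, 1263)
Output shape: (25, 586)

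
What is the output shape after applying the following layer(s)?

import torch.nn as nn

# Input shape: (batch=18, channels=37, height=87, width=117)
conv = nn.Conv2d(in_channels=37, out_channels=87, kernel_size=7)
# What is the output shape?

Input shape: (18, 37, 87, 117)
Output shape: (18, 87, 81, 111)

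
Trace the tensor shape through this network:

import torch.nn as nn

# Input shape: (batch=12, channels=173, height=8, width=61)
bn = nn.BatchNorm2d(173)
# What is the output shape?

Input shape: (12, 173, 8, 61)
Output shape: (12, 173, 8, 61)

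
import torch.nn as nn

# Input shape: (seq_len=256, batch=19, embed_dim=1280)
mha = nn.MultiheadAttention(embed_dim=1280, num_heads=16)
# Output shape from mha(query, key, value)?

Input shape: (256, 19, 1280)
Output shape: (256, 19, 1280)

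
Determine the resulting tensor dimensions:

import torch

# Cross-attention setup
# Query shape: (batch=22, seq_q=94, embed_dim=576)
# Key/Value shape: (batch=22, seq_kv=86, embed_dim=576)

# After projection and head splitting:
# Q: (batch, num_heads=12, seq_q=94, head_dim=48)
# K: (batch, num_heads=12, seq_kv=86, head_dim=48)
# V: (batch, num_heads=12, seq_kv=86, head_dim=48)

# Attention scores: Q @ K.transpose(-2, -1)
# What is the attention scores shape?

Input shape: (22, 94, 576)
Output shape: (22, 12, 94, 86)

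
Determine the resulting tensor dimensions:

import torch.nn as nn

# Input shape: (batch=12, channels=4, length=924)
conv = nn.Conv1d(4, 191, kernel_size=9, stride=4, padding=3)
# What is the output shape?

Input shape: (12, 4, 924)
Output shape: (12, 191, 231)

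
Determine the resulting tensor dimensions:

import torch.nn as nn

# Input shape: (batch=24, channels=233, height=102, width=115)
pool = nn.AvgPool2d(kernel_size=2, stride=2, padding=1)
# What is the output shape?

Input shape: (24, 233, 102, 115)
Output shape: (24, 233, 52, 58)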